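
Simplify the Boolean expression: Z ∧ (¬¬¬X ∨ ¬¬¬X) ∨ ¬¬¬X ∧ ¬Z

¬X

Z ∧ (¬¬¬X ∨ ¬¬¬X) ∨ ¬¬¬X ∧ ¬Z
= Z ∧ ¬¬¬X ∨ ¬¬¬X ∧ ¬Z   (idempotence)
= ¬¬¬X   (distribution)
= ¬X   (double negation)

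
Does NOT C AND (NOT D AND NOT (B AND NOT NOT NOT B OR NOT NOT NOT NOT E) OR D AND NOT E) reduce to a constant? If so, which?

no

NOT C AND (NOT D AND NOT (B AND NOT NOT NOT B OR NOT NOT NOT NOT E) OR D AND NOT E)
= NOT C AND (NOT D AND NOT (B AND NOT NOT NOT B OR NOT NOT E) OR D AND NOT E)
= NOT C AND (NOT D AND NOT (B AND NOT B OR NOT NOT E) OR D AND NOT E)
= NOT C AND (NOT D AND NOT NOT NOT E OR D AND NOT E)
= NOT C AND (NOT D AND NOT E OR D AND NOT E)
= NOT C AND NOT E AND (NOT D OR D)
= NOT C AND NOT E
This depends on C, E, so it is not a constant.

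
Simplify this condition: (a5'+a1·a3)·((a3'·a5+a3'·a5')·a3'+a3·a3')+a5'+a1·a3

(a5'+a1·a3)·((a3'·a5+a3'·a5')·a3'+a3·a3')+a5'+a1·a3
= (a5'+a1·a3)·(a3'·a3'+a3·a3')+a5'+a1·a3   [distribution]
= (a5'+a1·a3)·a3'+a5'+a1·a3   [distribution]
= a5'+a1·a3   [absorption]

a5'+a1·a3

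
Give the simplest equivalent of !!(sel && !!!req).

!!(sel && !!!req)
= !!(sel && !req)   [double negation]
= sel && !req   [double negation]

sel && !req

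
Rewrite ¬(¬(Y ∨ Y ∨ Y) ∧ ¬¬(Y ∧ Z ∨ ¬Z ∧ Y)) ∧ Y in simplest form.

¬(¬(Y ∨ Y ∨ Y) ∧ ¬¬(Y ∧ Z ∨ ¬Z ∧ Y)) ∧ Y
= ¬(¬(Y ∨ Y ∨ Y) ∧ ¬¬Y) ∧ Y   (distribution)
= ¬(¬(Y ∨ Y) ∧ ¬¬Y) ∧ Y   (idempotence)
= ¬(¬Y ∧ ¬¬Y) ∧ Y   (idempotence)
= (Y ∨ ¬Y) ∧ Y   (De Morgan)
= Y   (complement / identity)

Y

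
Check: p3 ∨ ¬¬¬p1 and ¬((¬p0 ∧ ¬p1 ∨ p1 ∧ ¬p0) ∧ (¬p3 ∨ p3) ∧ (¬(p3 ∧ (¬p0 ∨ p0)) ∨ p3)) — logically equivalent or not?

E1: p3 ∨ ¬¬¬p1
    = p3 ∨ ¬p1
E2: ¬((¬p0 ∧ ¬p1 ∨ p1 ∧ ¬p0) ∧ (¬p3 ∨ p3) ∧ (¬(p3 ∧ (¬p0 ∨ p0)) ∨ p3))
    = ¬((¬p0 ∧ ¬p1 ∨ p1 ∧ ¬p0) ∧ (¬p3 ∨ p3) ∧ (¬p3 ∨ p3))
    = ¬(¬p0 ∧ (¬p3 ∨ p3) ∧ (¬p3 ∨ p3))
    = ¬(¬p0 ∧ (¬p3 ∨ p3))
    = ¬¬p0
    = p0
These differ: at p0=0, p1=0, p3=0, E1 = 1 but E2 = 0.

No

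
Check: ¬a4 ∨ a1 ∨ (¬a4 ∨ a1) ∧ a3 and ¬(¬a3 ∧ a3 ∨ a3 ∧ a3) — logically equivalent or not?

No

E1: ¬a4 ∨ a1 ∨ (¬a4 ∨ a1) ∧ a3
    = ¬a4 ∨ a1   (absorption)
E2: ¬(¬a3 ∧ a3 ∨ a3 ∧ a3)
    = ¬a3   (distribution)
These differ: at a1=0, a3=1, a4=0, E1 = 1 but E2 = 0.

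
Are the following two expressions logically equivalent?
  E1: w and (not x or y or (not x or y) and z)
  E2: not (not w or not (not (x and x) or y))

Yes

E1: w and (not x or y or (not x or y) and z)
    = w and (not x or y)   (absorption)
E2: not (not w or not (not (x and x) or y))
    = not (not w or not (not x or y))   (idempotence)
    = w and (not x or y)   (De Morgan)
Both reduce to w and (not x or y), so they are equivalent.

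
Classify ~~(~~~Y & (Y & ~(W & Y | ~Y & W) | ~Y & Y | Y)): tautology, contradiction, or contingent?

contradiction

~~(~~~Y & (Y & ~(W & Y | ~Y & W) | ~Y & Y | Y))
= ~~(~~~Y & (Y & ~W | ~Y & Y | Y))   (distribution)
= ~~(~~~Y & (Y & ~W | Y))   (complement / identity)
= ~~(~Y & (Y & ~W | Y))   (double negation)
= ~~(~Y & Y)   (absorption)
= ~Y & Y   (double negation)
= 0   (complement)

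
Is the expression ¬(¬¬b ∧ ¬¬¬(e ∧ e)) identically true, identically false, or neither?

¬(¬¬b ∧ ¬¬¬(e ∧ e))
= ¬(¬¬b ∧ ¬¬¬e)   — idempotence
= ¬(¬¬b ∧ ¬e)   — double negation
= ¬b ∨ e   — De Morgan
This depends on b, e, so it is not a constant.

neither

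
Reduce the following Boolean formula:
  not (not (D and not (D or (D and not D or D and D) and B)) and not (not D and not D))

not (not (D and not (D or (D and not D or D and D) and B)) and not (not D and not D))
= D and not (D or (D and not D or D and D) and B) or not D and not D
= D and not (D or D and B) or not D and not D
= D and not D or not D and not D
= not D

not D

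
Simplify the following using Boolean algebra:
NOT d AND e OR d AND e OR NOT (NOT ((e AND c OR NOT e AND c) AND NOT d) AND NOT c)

NOT d AND e OR d AND e OR NOT (NOT ((e AND c OR NOT e AND c) AND NOT d) AND NOT c)
= e OR NOT (NOT ((e AND c OR NOT e AND c) AND NOT d) AND NOT c)   (distribution)
= e OR NOT (NOT (c AND NOT d) AND NOT c)   (distribution)
= e OR c AND NOT d OR c   (De Morgan)
= e OR c   (absorption)

e OR c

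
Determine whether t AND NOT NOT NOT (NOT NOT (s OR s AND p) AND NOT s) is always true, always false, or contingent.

contingent

t AND NOT NOT NOT (NOT NOT (s OR s AND p) AND NOT s)
= t AND NOT NOT NOT (NOT NOT s AND NOT s)   [absorption]
= t AND NOT (NOT NOT s AND NOT s)   [double negation]
= t AND (NOT s OR s)   [De Morgan]
= t   [complement / identity]
This depends on t, so it is not a constant.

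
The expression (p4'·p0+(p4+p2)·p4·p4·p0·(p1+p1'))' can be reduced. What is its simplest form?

(p4'·p0+(p4+p2)·p4·p4·p0·(p1+p1'))'
= (p4'·p0+(p4+p2)·p4·p0·(p1+p1'))'
= (p4'·p0+(p4+p2)·p4·p0)'
= (p4'·p0+p4·p0)'
= p0'

p0'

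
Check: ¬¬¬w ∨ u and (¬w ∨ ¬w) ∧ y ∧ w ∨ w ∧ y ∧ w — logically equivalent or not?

No

E1: ¬¬¬w ∨ u
    = ¬w ∨ u   [double negation]
E2: (¬w ∨ ¬w) ∧ y ∧ w ∨ w ∧ y ∧ w
    = ¬w ∧ y ∧ w ∨ w ∧ y ∧ w   [idempotence]
    = y ∧ w   [distribution]
These differ: at u=1, w=0, y=0, E1 = 1 but E2 = 0.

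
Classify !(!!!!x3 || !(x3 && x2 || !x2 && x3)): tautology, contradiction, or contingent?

contradiction

!(!!!!x3 || !(x3 && x2 || !x2 && x3))
= !(!!!!x3 || !x3)   — distribution
= !(!!x3 || !x3)   — double negation
= !x3 && x3   — De Morgan
= false   — complement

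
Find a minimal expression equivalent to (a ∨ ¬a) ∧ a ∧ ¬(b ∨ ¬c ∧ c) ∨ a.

(a ∨ ¬a) ∧ a ∧ ¬(b ∨ ¬c ∧ c) ∨ a
= a ∧ ¬(b ∨ ¬c ∧ c) ∨ a   [complement / identity]
= a ∧ ¬b ∨ a   [complement / identity]
= a   [absorption]

a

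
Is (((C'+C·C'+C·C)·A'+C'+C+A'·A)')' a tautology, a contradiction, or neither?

tautology

(((C'+C·C'+C·C)·A'+C'+C+A'·A)')'
= (((C'+C)·A'+C'+C+A'·A)')'   — distribution
= (((C'+C)·A'+C'+C)')'   — complement / identity
= ((C'+C)')'   — absorption
= C'+C   — double negation
= 1   — complement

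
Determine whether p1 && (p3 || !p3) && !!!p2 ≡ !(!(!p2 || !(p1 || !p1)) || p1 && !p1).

No

E1: p1 && (p3 || !p3) && !!!p2
    = p1 && (p3 || !p3) && !p2
    = p1 && !p2
E2: !(!(!p2 || !(p1 || !p1)) || p1 && !p1)
    = !(p2 && (p1 || !p1) || p1 && !p1)
    = !(p2 && (p1 || !p1))
    = !p2
These differ: at p1=0, p2=0, p3=0, E1 = 0 but E2 = 1.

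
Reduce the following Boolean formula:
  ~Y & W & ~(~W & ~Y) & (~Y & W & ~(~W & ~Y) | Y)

~Y & W & ~(~W & ~Y) & (~Y & W & ~(~W & ~Y) | Y)
= ~Y & W & ~(~W & ~Y)   [absorption]
= ~Y & W & (W | Y)   [De Morgan]
= ~Y & W   [absorption]

~Y & W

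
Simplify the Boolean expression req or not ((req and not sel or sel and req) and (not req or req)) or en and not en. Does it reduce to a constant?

req or not ((req and not sel or sel and req) and (not req or req)) or en and not en
= req or not (req and (not req or req)) or en and not en   (distribution)
= req or not req or en and not en   (complement / identity)
= req or not req   (complement / identity)
= True   (complement)

True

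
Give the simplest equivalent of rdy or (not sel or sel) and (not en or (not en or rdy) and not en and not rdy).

rdy or (not sel or sel) and (not en or (not en or rdy) and not en and not rdy)
= rdy or (not sel or sel) and (not en or not en and not rdy)   (absorption)
= rdy or not en or not en and not rdy   (complement / identity)
= rdy or not en   (absorption)

rdy or not en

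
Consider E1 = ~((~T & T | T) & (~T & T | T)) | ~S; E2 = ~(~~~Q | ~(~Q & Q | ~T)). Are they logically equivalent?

No

E1: ~((~T & T | T) & (~T & T | T)) | ~S
    = ~(T & T | ~T & T) | ~S   — distribution
    = ~T | ~S   — distribution
E2: ~(~~~Q | ~(~Q & Q | ~T))
    = ~(~~~Q | ~~T)   — complement / identity
    = ~~Q & ~T   — De Morgan
    = Q & ~T   — double negation
These differ: at Q=0, S=0, T=1, E1 = 1 but E2 = 0.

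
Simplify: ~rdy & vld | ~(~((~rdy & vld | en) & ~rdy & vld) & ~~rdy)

~rdy

~rdy & vld | ~(~((~rdy & vld | en) & ~rdy & vld) & ~~rdy)
= ~rdy & vld | (~rdy & vld | en) & ~rdy & vld | ~rdy
= ~rdy & vld | ~rdy & vld | ~rdy
= ~rdy & vld | ~rdy
= ~rdy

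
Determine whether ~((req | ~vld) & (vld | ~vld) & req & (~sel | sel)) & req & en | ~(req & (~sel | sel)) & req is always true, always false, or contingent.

always false

~((req | ~vld) & (vld | ~vld) & req & (~sel | sel)) & req & en | ~(req & (~sel | sel)) & req
= ~((req | ~vld) & req & (~sel | sel)) & req & en | ~(req & (~sel | sel)) & req   (complement / identity)
= ~(req & (~sel | sel)) & req & en | ~(req & (~sel | sel)) & req   (absorption)
= ~(req & (~sel | sel)) & req   (absorption)
= ~req & req   (complement / identity)
= 0   (complement)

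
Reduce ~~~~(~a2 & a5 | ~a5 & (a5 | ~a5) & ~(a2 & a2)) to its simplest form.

~~~~(~a2 & a5 | ~a5 & (a5 | ~a5) & ~(a2 & a2))
= ~~~~(~a2 & a5 | ~a5 & (a5 | ~a5) & ~a2)   — idempotence
= ~~~~(~a2 & a5 | ~a5 & ~a2)   — complement / identity
= ~~(~a2 & a5 | ~a5 & ~a2)   — double negation
= ~~~a2   — distribution
= ~a2   — double negation

~a2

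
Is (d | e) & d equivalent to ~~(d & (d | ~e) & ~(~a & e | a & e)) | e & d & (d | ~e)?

Yes

E1: (d | e) & d
    = d   [absorption]
E2: ~~(d & (d | ~e) & ~(~a & e | a & e)) | e & d & (d | ~e)
    = d & (d | ~e) & ~(~a & e | a & e) | e & d & (d | ~e)   [double negation]
    = d & (d | ~e) & ~e | e & d & (d | ~e)   [distribution]
    = d & (d | ~e)   [distribution]
    = d   [absorption]
Both reduce to d, so they are equivalent.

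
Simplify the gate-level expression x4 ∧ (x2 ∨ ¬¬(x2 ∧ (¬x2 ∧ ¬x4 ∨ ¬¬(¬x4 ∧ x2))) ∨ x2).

x4 ∧ (x2 ∨ ¬¬(x2 ∧ (¬x2 ∧ ¬x4 ∨ ¬¬(¬x4 ∧ x2))) ∨ x2)
= x4 ∧ (x2 ∨ ¬¬(x2 ∧ (¬x2 ∧ ¬x4 ∨ ¬x4 ∧ x2)) ∨ x2)
= x4 ∧ (x2 ∨ x2 ∧ (¬x2 ∧ ¬x4 ∨ ¬x4 ∧ x2) ∨ x2)
= x4 ∧ (x2 ∨ x2 ∧ ¬x4 ∨ x2)
= x4 ∧ (x2 ∨ x2)
= x4 ∧ x2

x4 ∧ x2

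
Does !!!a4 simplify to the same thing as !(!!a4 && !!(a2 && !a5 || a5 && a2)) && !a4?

E1: !!!a4
    = !a4   (double negation)
E2: !(!!a4 && !!(a2 && !a5 || a5 && a2)) && !a4
    = !(!!a4 && !!a2) && !a4   (distribution)
    = (!a4 || !a2) && !a4   (De Morgan)
    = !a4   (absorption)
Both reduce to !a4, so they are equivalent.

Yes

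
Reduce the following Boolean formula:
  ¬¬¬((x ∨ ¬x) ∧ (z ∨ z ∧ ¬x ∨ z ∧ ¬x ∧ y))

¬¬¬((x ∨ ¬x) ∧ (z ∨ z ∧ ¬x ∨ z ∧ ¬x ∧ y))
= ¬¬¬((x ∨ ¬x) ∧ (z ∨ z ∧ ¬x))   (absorption)
= ¬¬¬(z ∨ z ∧ ¬x)   (complement / identity)
= ¬(z ∨ z ∧ ¬x)   (double negation)
= ¬z   (absorption)

¬z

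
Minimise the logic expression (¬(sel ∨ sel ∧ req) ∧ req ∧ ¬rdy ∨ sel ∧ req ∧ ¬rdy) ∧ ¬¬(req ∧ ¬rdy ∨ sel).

req ∧ ¬rdy

(¬(sel ∨ sel ∧ req) ∧ req ∧ ¬rdy ∨ sel ∧ req ∧ ¬rdy) ∧ ¬¬(req ∧ ¬rdy ∨ sel)
= (¬sel ∧ req ∧ ¬rdy ∨ sel ∧ req ∧ ¬rdy) ∧ ¬¬(req ∧ ¬rdy ∨ sel)
= req ∧ ¬rdy ∧ ¬¬(req ∧ ¬rdy ∨ sel)
= req ∧ ¬rdy ∧ (req ∧ ¬rdy ∨ sel)
= req ∧ ¬rdy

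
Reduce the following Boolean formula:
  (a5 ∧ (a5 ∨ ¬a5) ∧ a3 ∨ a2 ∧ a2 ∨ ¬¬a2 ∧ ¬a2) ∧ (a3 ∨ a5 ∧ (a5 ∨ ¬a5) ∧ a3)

a3 ∧ (a2 ∨ a5)

(a5 ∧ (a5 ∨ ¬a5) ∧ a3 ∨ a2 ∧ a2 ∨ ¬¬a2 ∧ ¬a2) ∧ (a3 ∨ a5 ∧ (a5 ∨ ¬a5) ∧ a3)
= (a2 ∧ a2 ∨ ¬¬a2 ∧ ¬a2) ∧ a3 ∨ a5 ∧ (a5 ∨ ¬a5) ∧ a3
= a3 ∧ (a2 ∧ a2 ∨ ¬¬a2 ∧ ¬a2 ∨ a5 ∧ (a5 ∨ ¬a5))
= a3 ∧ (a2 ∧ a2 ∨ ¬¬a2 ∧ ¬a2 ∨ a5)
= a3 ∧ (a2 ∧ a2 ∨ a2 ∧ ¬a2 ∨ a5)
= a3 ∧ (a2 ∨ a5)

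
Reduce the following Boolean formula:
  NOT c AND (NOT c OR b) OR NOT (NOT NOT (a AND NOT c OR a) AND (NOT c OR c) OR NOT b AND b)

NOT c AND (NOT c OR b) OR NOT (NOT NOT (a AND NOT c OR a) AND (NOT c OR c) OR NOT b AND b)
= NOT c OR NOT (NOT NOT (a AND NOT c OR a) AND (NOT c OR c) OR NOT b AND b)   (absorption)
= NOT c OR NOT (NOT NOT (a AND NOT c OR a) OR NOT b AND b)   (complement / identity)
= NOT c OR NOT NOT NOT (a AND NOT c OR a)   (complement / identity)
= NOT c OR NOT NOT NOT a   (absorption)
= NOT c OR NOT a   (double negation)

NOT c OR NOT a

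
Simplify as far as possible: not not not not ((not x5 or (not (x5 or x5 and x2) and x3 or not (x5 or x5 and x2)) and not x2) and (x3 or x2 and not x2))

not x5 and x3

not not not not ((not x5 or (not (x5 or x5 and x2) and x3 or not (x5 or x5 and x2)) and not x2) and (x3 or x2 and not x2))
= not not not not ((not x5 or not (x5 or x5 and x2) and not x2) and (x3 or x2 and not x2))
= not not not not ((not x5 or not x5 and not x2) and (x3 or x2 and not x2))
= not not not not ((not x5 or not x5 and not x2) and x3)
= not not ((not x5 or not x5 and not x2) and x3)
= (not x5 or not x5 and not x2) and x3
= not x5 and x3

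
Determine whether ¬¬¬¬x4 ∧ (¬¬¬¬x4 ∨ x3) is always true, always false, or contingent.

¬¬¬¬x4 ∧ (¬¬¬¬x4 ∨ x3)
= ¬¬¬¬x4   — absorption
= ¬¬x4   — double negation
= x4   — double negation
This depends on x4, so it is not a constant.

contingent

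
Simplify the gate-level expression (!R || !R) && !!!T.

(!R || !R) && !!!T
= !R && !!!T
= !R && !T

!R && !T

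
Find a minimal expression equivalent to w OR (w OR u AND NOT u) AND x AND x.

w OR (w OR u AND NOT u) AND x AND x
= w OR w AND x AND x
= w OR w AND x
= w

w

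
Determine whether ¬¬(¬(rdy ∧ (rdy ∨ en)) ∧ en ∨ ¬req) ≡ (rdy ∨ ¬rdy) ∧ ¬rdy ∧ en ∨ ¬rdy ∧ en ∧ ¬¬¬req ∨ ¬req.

E1: ¬¬(¬(rdy ∧ (rdy ∨ en)) ∧ en ∨ ¬req)
    = ¬(rdy ∧ (rdy ∨ en)) ∧ en ∨ ¬req
    = ¬rdy ∧ en ∨ ¬req
E2: (rdy ∨ ¬rdy) ∧ ¬rdy ∧ en ∨ ¬rdy ∧ en ∧ ¬¬¬req ∨ ¬req
    = (rdy ∨ ¬rdy) ∧ ¬rdy ∧ en ∨ ¬rdy ∧ en ∧ ¬req ∨ ¬req
    = ¬rdy ∧ en ∨ ¬rdy ∧ en ∧ ¬req ∨ ¬req
    = ¬rdy ∧ en ∨ ¬req
Both reduce to ¬rdy ∧ en ∨ ¬req, so they are equivalent.

Yes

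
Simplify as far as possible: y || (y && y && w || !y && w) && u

y || (y && y && w || !y && w) && u
= y || (y && w || !y && w) && u   [idempotence]
= y || w && u   [distribution]

y || w && u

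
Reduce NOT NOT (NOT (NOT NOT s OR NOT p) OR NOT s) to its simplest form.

NOT NOT (NOT (NOT NOT s OR NOT p) OR NOT s)
= NOT NOT (NOT s AND p OR NOT s)   — De Morgan
= NOT NOT NOT s   — absorption
= NOT s   — double negation

NOT s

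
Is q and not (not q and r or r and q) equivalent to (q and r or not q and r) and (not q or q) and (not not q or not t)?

E1: q and not (not q and r or r and q)
    = q and not r   — distribution
E2: (q and r or not q and r) and (not q or q) and (not not q or not t)
    = r and (not q or q) and (not not q or not t)   — distribution
    = r and (not q or q) and (q or not t)   — double negation
    = r and (q or not t)   — complement / identity
These differ: at q=1, r=0, t=0, E1 = 1 but E2 = 0.

No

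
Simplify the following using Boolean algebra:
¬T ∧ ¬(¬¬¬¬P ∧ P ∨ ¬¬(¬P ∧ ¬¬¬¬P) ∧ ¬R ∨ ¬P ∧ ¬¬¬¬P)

¬T ∧ ¬(¬¬¬¬P ∧ P ∨ ¬¬(¬P ∧ ¬¬¬¬P) ∧ ¬R ∨ ¬P ∧ ¬¬¬¬P)
= ¬T ∧ ¬(¬¬¬¬P ∧ P ∨ ¬P ∧ ¬¬¬¬P ∧ ¬R ∨ ¬P ∧ ¬¬¬¬P)   (double negation)
= ¬T ∧ ¬(¬¬¬¬P ∧ P ∨ ¬P ∧ ¬¬¬¬P)   (absorption)
= ¬T ∧ ¬¬¬¬¬P   (distribution)
= ¬T ∧ ¬¬¬P   (double negation)
= ¬T ∧ ¬P   (double negation)

¬T ∧ ¬P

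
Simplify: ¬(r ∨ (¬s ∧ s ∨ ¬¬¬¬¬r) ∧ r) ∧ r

False

¬(r ∨ (¬s ∧ s ∨ ¬¬¬¬¬r) ∧ r) ∧ r
= ¬(r ∨ ¬¬¬¬¬r ∧ r) ∧ r
= ¬(r ∨ ¬¬¬r ∧ r) ∧ r
= ¬(r ∨ ¬r ∧ r) ∧ r
= ¬r ∧ r
= False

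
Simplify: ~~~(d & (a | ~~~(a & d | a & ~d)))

~d

~~~(d & (a | ~~~(a & d | a & ~d)))
= ~~~(d & (a | ~~~a))   — distribution
= ~~~(d & (a | ~a))   — double negation
= ~(d & (a | ~a))   — double negation
= ~d   — complement / identity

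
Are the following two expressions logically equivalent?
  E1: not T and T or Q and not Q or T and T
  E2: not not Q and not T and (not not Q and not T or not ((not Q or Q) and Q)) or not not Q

No

E1: not T and T or Q and not Q or T and T
    = not T and T or T and T   (complement / identity)
    = T   (distribution)
E2: not not Q and not T and (not not Q and not T or not ((not Q or Q) and Q)) or not not Q
    = not not Q and not T and (not not Q and not T or not Q) or not not Q   (complement / identity)
    = not not Q and not T or not not Q   (absorption)
    = not not Q   (absorption)
    = Q   (double negation)
These differ: at Q=0, T=1, E1 = 1 but E2 = 0.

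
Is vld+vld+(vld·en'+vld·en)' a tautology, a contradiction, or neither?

tautology

vld+vld+(vld·en'+vld·en)'
= vld+(vld·en'+vld·en)'   — idempotence
= vld+vld'   — distribution
= 1   — complement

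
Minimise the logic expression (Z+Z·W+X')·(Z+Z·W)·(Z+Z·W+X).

Z

(Z+Z·W+X')·(Z+Z·W)·(Z+Z·W+X)
= (Z+Z·W)·(Z+Z·W+X)
= Z+Z·W
= Z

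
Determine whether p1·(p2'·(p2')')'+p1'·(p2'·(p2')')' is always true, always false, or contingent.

always true

p1·(p2'·(p2')')'+p1'·(p2'·(p2')')'
= (p2'·(p2')')'
= p2+p2'
= 1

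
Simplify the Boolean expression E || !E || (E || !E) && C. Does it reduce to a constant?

E || !E || (E || !E) && C
= E || !E
= true

true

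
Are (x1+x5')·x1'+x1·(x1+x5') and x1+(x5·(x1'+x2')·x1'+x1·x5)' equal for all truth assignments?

Yes

E1: (x1+x5')·x1'+x1·(x1+x5')
    = x1+x5'   [distribution]
E2: x1+(x5·(x1'+x2')·x1'+x1·x5)'
    = x1+(x5·x1'+x1·x5)'   [absorption]
    = x1+x5'   [distribution]
Both reduce to x1+x5', so they are equivalent.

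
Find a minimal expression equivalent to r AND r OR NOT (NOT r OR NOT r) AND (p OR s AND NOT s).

r AND r OR NOT (NOT r OR NOT r) AND (p OR s AND NOT s)
= r AND r OR r AND r AND (p OR s AND NOT s)   — De Morgan
= r AND r OR r AND r AND p   — complement / identity
= r AND r   — absorption
= r   — idempotence

r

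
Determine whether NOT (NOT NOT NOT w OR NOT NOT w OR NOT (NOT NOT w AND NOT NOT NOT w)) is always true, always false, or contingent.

always false

NOT (NOT NOT NOT w OR NOT NOT w OR NOT (NOT NOT w AND NOT NOT NOT w))
= NOT (NOT NOT NOT w OR NOT NOT w OR NOT w OR NOT NOT w)   — De Morgan
= NOT (NOT w OR NOT NOT w OR NOT w OR NOT NOT w)   — double negation
= NOT (NOT w OR NOT NOT w)   — idempotence
= w AND NOT w   — De Morgan
= FALSE   — complement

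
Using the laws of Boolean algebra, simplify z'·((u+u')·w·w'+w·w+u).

z'·((u+u')·w·w'+w·w+u)
= z'·(w·w'+w·w+u)
= z'·((w'+w)·w+u)
= z'·(w+u)

z'·(w+u)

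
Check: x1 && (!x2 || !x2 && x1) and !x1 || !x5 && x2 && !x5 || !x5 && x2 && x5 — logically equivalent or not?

E1: x1 && (!x2 || !x2 && x1)
    = x1 && !x2   [absorption]
E2: !x1 || !x5 && x2 && !x5 || !x5 && x2 && x5
    = !x1 || !x5 && x2   [distribution]
These differ: at x1=0, x2=0, x5=0, E1 = 0 but E2 = 1.

No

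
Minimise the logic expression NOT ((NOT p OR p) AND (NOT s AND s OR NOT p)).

p

NOT ((NOT p OR p) AND (NOT s AND s OR NOT p))
= NOT ((NOT p OR p) AND NOT p)   — complement / identity
= NOT NOT p   — complement / identity
= p   — double negation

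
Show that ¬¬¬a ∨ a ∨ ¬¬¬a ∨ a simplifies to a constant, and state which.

True

¬¬¬a ∨ a ∨ ¬¬¬a ∨ a
= ¬¬¬a ∨ a
= ¬a ∨ a
= True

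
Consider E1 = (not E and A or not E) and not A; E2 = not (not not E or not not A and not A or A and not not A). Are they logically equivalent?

E1: (not E and A or not E) and not A
    = not E and not A
E2: not (not not E or not not A and not A or A and not not A)
    = not (not not E or not not A)
    = not E and not A
Both reduce to not E and not A, so they are equivalent.

Yes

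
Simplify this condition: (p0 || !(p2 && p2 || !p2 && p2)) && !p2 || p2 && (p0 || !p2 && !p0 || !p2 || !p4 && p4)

p0 || !p2

(p0 || !(p2 && p2 || !p2 && p2)) && !p2 || p2 && (p0 || !p2 && !p0 || !p2 || !p4 && p4)
= (p0 || !p2) && !p2 || p2 && (p0 || !p2 && !p0 || !p2 || !p4 && p4)
= (p0 || !p2) && !p2 || p2 && (p0 || !p2 && !p0 || !p2)
= (p0 || !p2) && !p2 || p2 && (p0 || !p2)
= p0 || !p2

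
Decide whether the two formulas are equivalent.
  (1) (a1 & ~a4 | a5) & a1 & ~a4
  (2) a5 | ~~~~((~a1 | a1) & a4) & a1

E1: (a1 & ~a4 | a5) & a1 & ~a4
    = a1 & ~a4   — absorption
E2: a5 | ~~~~((~a1 | a1) & a4) & a1
    = a5 | ~~((~a1 | a1) & a4) & a1   — double negation
    = a5 | (~a1 | a1) & a4 & a1   — double negation
    = a5 | a4 & a1   — complement / identity
These differ: at a1=0, a4=0, a5=1, E1 = 0 but E2 = 1.

No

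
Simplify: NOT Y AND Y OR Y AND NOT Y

FALSE

NOT Y AND Y OR Y AND NOT Y
= NOT Y AND Y   [complement / identity]
= FALSE   [complement]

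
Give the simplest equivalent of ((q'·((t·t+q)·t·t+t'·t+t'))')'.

((q'·((t·t+q)·t·t+t'·t+t'))')'
= ((q'·(t·t+t'·t+t'))')'   [absorption]
= ((q'·(t+t'))')'   [distribution]
= ((q')')'   [complement / identity]
= q'   [double negation]

q'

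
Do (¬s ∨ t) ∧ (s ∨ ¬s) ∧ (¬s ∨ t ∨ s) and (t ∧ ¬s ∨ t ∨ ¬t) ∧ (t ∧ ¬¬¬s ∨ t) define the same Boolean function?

No

E1: (¬s ∨ t) ∧ (s ∨ ¬s) ∧ (¬s ∨ t ∨ s)
    = (¬s ∨ t) ∧ (¬s ∨ t ∨ s)   (complement / identity)
    = ¬s ∨ t   (absorption)
E2: (t ∧ ¬s ∨ t ∨ ¬t) ∧ (t ∧ ¬¬¬s ∨ t)
    = (t ∧ ¬s ∨ t ∨ ¬t) ∧ (t ∧ ¬s ∨ t)   (double negation)
    = t ∧ ¬s ∨ t   (absorption)
    = t   (absorption)
These differ: at s=0, t=0, E1 = 1 but E2 = 0.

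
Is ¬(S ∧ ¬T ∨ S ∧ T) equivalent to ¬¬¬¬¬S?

Yes

E1: ¬(S ∧ ¬T ∨ S ∧ T)
    = ¬S   — distribution
E2: ¬¬¬¬¬S
    = ¬¬¬S   — double negation
    = ¬S   — double negation
Both reduce to ¬S, so they are equivalent.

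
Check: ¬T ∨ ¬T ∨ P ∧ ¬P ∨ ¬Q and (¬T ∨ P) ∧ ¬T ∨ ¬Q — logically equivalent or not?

E1: ¬T ∨ ¬T ∨ P ∧ ¬P ∨ ¬Q
    = ¬T ∨ ¬T ∨ ¬Q   (complement / identity)
    = ¬T ∨ ¬Q   (idempotence)
E2: (¬T ∨ P) ∧ ¬T ∨ ¬Q
    = ¬T ∨ ¬Q   (absorption)
Both reduce to ¬T ∨ ¬Q, so they are equivalent.

Yes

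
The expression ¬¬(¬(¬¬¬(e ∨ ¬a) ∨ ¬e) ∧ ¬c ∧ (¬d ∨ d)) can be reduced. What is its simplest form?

¬¬(¬(¬¬¬(e ∨ ¬a) ∨ ¬e) ∧ ¬c ∧ (¬d ∨ d))
= ¬¬(¬(¬(e ∨ ¬a) ∨ ¬e) ∧ ¬c ∧ (¬d ∨ d))   — double negation
= ¬¬((e ∨ ¬a) ∧ e ∧ ¬c ∧ (¬d ∨ d))   — De Morgan
= ¬¬(e ∧ ¬c ∧ (¬d ∨ d))   — absorption
= e ∧ ¬c ∧ (¬d ∨ d)   — double negation
= e ∧ ¬c   — complement / identity

e ∧ ¬c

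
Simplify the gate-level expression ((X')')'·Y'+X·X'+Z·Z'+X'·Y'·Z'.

X'·Y'

((X')')'·Y'+X·X'+Z·Z'+X'·Y'·Z'
= ((X')')'·Y'+Z·Z'+X'·Y'·Z'   — complement / identity
= X'·Y'+Z·Z'+X'·Y'·Z'   — double negation
= X'·Y'+X'·Y'·Z'   — complement / identity
= X'·Y'   — absorption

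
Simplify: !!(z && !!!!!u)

!!(z && !!!!!u)
= !!(z && !!!u)   [double negation]
= z && !!!u   [double negation]
= z && !u   [double negation]

z && !u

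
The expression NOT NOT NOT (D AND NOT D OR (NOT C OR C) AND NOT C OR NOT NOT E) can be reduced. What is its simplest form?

NOT NOT NOT (D AND NOT D OR (NOT C OR C) AND NOT C OR NOT NOT E)
= NOT NOT NOT ((NOT C OR C) AND NOT C OR NOT NOT E)   — complement / identity
= NOT NOT NOT (NOT C OR NOT NOT E)   — complement / identity
= NOT (NOT C OR NOT NOT E)   — double negation
= C AND NOT E   — De Morgan

C AND NOT E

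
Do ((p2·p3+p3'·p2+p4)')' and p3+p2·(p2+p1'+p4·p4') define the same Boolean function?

E1: ((p2·p3+p3'·p2+p4)')'
    = p2·p3+p3'·p2+p4   — double negation
    = p2+p4   — distribution
E2: p3+p2·(p2+p1'+p4·p4')
    = p3+p2·(p2+p1')   — complement / identity
    = p3+p2   — absorption
These differ: at p1=0, p2=0, p3=1, p4=0, E1 = 0 but E2 = 1.

No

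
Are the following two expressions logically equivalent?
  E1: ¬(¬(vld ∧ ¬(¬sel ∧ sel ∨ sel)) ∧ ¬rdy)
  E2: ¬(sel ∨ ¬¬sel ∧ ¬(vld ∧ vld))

E1: ¬(¬(vld ∧ ¬(¬sel ∧ sel ∨ sel)) ∧ ¬rdy)
    = vld ∧ ¬(¬sel ∧ sel ∨ sel) ∨ rdy   (De Morgan)
    = vld ∧ ¬sel ∨ rdy   (complement / identity)
E2: ¬(sel ∨ ¬¬sel ∧ ¬(vld ∧ vld))
    = ¬(sel ∨ ¬¬sel ∧ ¬vld)   (idempotence)
    = ¬(sel ∨ sel ∧ ¬vld)   (double negation)
    = ¬sel   (absorption)
These differ: at rdy=1, sel=1, vld=0, E1 = 1 but E2 = 0.

No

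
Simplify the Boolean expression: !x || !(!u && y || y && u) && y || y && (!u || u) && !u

!x || y && !u

!x || !(!u && y || y && u) && y || y && (!u || u) && !u
= !x || !y && y || y && (!u || u) && !u   — distribution
= !x || y && (!u || u) && !u   — complement / identity
= !x || y && !u   — complement / identity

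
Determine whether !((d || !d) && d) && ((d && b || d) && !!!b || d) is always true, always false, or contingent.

always false

!((d || !d) && d) && ((d && b || d) && !!!b || d)
= !((d || !d) && d) && (d && !!!b || d)
= !d && (d && !!!b || d)
= !d && (d && !b || d)
= !d && d
= false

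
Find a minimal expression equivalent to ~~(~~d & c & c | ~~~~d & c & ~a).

~~(~~d & c & c | ~~~~d & c & ~a)
= ~~(~~d & c & c | ~~d & c & ~a)   (double negation)
= ~~(~~d & c | ~~d & c & ~a)   (idempotence)
= ~~(~~d & c)   (absorption)
= ~~(d & c)   (double negation)
= d & c   (double negation)

d & c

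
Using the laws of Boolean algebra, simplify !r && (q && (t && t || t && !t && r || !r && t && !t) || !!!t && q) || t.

!r && (q && (t && t || t && !t && r || !r && t && !t) || !!!t && q) || t
= !r && (q && (t && t || t && !t) || !!!t && q) || t   (distribution)
= !r && (q && t || !!!t && q) || t   (distribution)
= !r && (q && t || !t && q) || t   (double negation)
= !r && q || t   (distribution)

!r && q || t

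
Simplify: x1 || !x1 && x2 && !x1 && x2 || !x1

x1 || !x1 && x2 && !x1 && x2 || !x1
= x1 || !x1 && x2 || !x1   [idempotence]
= x1 || !x1   [absorption]
= true   [complement]

true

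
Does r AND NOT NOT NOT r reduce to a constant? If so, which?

r AND NOT NOT NOT r
= r AND NOT r   (double negation)
= FALSE   (complement)

yes, False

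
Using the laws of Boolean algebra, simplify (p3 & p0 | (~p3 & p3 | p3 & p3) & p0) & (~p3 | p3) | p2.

p3 & p0 | p2

(p3 & p0 | (~p3 & p3 | p3 & p3) & p0) & (~p3 | p3) | p2
= (p3 & p0 | p3 & p0) & (~p3 | p3) | p2   [distribution]
= p3 & p0 & (~p3 | p3) | p2   [idempotence]
= p3 & p0 | p2   [complement / identity]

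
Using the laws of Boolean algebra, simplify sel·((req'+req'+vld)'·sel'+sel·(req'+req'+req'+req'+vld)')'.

sel·((req'+req'+vld)'·sel'+sel·(req'+req'+req'+req'+vld)')'
= sel·((req'+req'+vld)'·sel'+sel·(req'+req'+vld)')'   [idempotence]
= sel·((req'+req'+vld)')'   [distribution]
= sel·(req'+req'+vld)   [double negation]
= sel·(req'+vld)   [idempotence]

sel·(req'+vld)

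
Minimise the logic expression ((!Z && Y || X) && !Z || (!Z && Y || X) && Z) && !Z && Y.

!Z && Y

((!Z && Y || X) && !Z || (!Z && Y || X) && Z) && !Z && Y
= (!Z && Y || X) && !Z && Y   (distribution)
= !Z && Y   (absorption)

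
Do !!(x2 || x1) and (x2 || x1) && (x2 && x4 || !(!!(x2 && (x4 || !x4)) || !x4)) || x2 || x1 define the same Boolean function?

Yes

E1: !!(x2 || x1)
    = x2 || x1   (double negation)
E2: (x2 || x1) && (x2 && x4 || !(!!(x2 && (x4 || !x4)) || !x4)) || x2 || x1
    = (x2 || x1) && (x2 && x4 || !(x2 && (x4 || !x4)) && x4) || x2 || x1   (De Morgan)
    = (x2 || x1) && (x2 && x4 || !x2 && x4) || x2 || x1   (complement / identity)
    = (x2 || x1) && x4 || x2 || x1   (distribution)
    = x2 || x1   (absorption)
Both reduce to x2 || x1, so they are equivalent.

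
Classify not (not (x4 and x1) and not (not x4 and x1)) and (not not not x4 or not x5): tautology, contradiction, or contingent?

contingent

not (not (x4 and x1) and not (not x4 and x1)) and (not not not x4 or not x5)
= (x4 and x1 or not x4 and x1) and (not not not x4 or not x5)
= x1 and (not not not x4 or not x5)
= x1 and (not x4 or not x5)
This depends on x1, x4, x5, so it is not a constant.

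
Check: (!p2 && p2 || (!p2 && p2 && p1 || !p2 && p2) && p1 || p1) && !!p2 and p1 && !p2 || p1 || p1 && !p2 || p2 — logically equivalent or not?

No

E1: (!p2 && p2 || (!p2 && p2 && p1 || !p2 && p2) && p1 || p1) && !!p2
    = (!p2 && p2 || (!p2 && p2 && p1 || !p2 && p2) && p1 || p1) && p2   (double negation)
    = (!p2 && p2 || !p2 && p2 && p1 || p1) && p2   (absorption)
    = (!p2 && p2 || p1) && p2   (absorption)
    = p1 && p2   (complement / identity)
E2: p1 && !p2 || p1 || p1 && !p2 || p2
    = p1 || p1 && !p2 || p2   (absorption)
    = p1 || p2   (absorption)
These differ: at p1=1, p2=0, E1 = 0 but E2 = 1.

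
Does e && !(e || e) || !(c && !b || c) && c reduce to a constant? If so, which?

e && !(e || e) || !(c && !b || c) && c
= e && !(e || e) || !c && c   — absorption
= e && !e || !c && c   — idempotence
= e && !e   — complement / identity
= false   — complement

yes, False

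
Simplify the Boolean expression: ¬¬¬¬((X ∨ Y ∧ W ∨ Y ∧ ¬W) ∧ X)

¬¬¬¬((X ∨ Y ∧ W ∨ Y ∧ ¬W) ∧ X)
= ¬¬¬¬((X ∨ Y) ∧ X)   — distribution
= ¬¬¬¬X   — absorption
= ¬¬X   — double negation
= X   — double negation

X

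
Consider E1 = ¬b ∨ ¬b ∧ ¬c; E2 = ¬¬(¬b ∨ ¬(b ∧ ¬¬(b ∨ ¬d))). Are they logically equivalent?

Yes

E1: ¬b ∨ ¬b ∧ ¬c
    = ¬b   — absorption
E2: ¬¬(¬b ∨ ¬(b ∧ ¬¬(b ∨ ¬d)))
    = ¬¬(¬b ∨ ¬(b ∧ (b ∨ ¬d)))   — double negation
    = ¬¬(¬b ∨ ¬b)   — absorption
    = ¬(b ∧ b)   — De Morgan
    = ¬b   — idempotence
Both reduce to ¬b, so they are equivalent.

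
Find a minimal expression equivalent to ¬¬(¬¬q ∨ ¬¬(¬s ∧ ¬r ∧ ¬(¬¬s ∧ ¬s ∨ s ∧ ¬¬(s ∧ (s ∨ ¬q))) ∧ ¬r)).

¬¬(¬¬q ∨ ¬¬(¬s ∧ ¬r ∧ ¬(¬¬s ∧ ¬s ∨ s ∧ ¬¬(s ∧ (s ∨ ¬q))) ∧ ¬r))
= ¬¬(¬¬q ∨ ¬¬(¬s ∧ ¬r ∧ ¬(¬¬s ∧ ¬s ∨ s ∧ ¬¬s) ∧ ¬r))   (absorption)
= ¬¬(¬¬q ∨ ¬¬(¬s ∧ ¬r ∧ ¬¬¬s ∧ ¬r))   (distribution)
= ¬¬(¬¬q ∨ ¬¬(¬s ∧ ¬r ∧ ¬s ∧ ¬r))   (double negation)
= ¬(¬q ∧ ¬(¬s ∧ ¬r ∧ ¬s ∧ ¬r))   (De Morgan)
= q ∨ ¬s ∧ ¬r ∧ ¬s ∧ ¬r   (De Morgan)
= q ∨ ¬s ∧ ¬r   (idempotence)

q ∨ ¬s ∧ ¬r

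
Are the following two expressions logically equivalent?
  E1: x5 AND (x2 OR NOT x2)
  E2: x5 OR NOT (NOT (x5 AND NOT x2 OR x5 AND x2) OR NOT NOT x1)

Yes

E1: x5 AND (x2 OR NOT x2)
    = x5   — complement / identity
E2: x5 OR NOT (NOT (x5 AND NOT x2 OR x5 AND x2) OR NOT NOT x1)
    = x5 OR NOT (NOT x5 OR NOT NOT x1)   — distribution
    = x5 OR x5 AND NOT x1   — De Morgan
    = x5   — absorption
Both reduce to x5, so they are equivalent.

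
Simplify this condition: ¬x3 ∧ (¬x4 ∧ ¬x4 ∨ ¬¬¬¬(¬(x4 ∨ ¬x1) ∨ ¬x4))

¬x3 ∧ ¬x4

¬x3 ∧ (¬x4 ∧ ¬x4 ∨ ¬¬¬¬(¬(x4 ∨ ¬x1) ∨ ¬x4))
= ¬x3 ∧ (¬x4 ∧ ¬x4 ∨ ¬¬(¬(x4 ∨ ¬x1) ∨ ¬x4))   — double negation
= ¬x3 ∧ (¬x4 ∨ ¬¬(¬(x4 ∨ ¬x1) ∨ ¬x4))   — idempotence
= ¬x3 ∧ (¬x4 ∨ ¬((x4 ∨ ¬x1) ∧ x4))   — De Morgan
= ¬x3 ∧ (¬x4 ∨ ¬x4)   — absorption
= ¬x3 ∧ ¬x4   — idempotence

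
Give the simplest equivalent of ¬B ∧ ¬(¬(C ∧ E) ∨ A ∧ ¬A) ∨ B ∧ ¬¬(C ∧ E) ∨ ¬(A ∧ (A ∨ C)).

¬B ∧ ¬(¬(C ∧ E) ∨ A ∧ ¬A) ∨ B ∧ ¬¬(C ∧ E) ∨ ¬(A ∧ (A ∨ C))
= ¬B ∧ ¬¬(C ∧ E) ∨ B ∧ ¬¬(C ∧ E) ∨ ¬(A ∧ (A ∨ C))   [complement / identity]
= ¬B ∧ ¬¬(C ∧ E) ∨ B ∧ ¬¬(C ∧ E) ∨ ¬A   [absorption]
= ¬¬(C ∧ E) ∨ ¬A   [distribution]
= C ∧ E ∨ ¬A   [double negation]

C ∧ E ∨ ¬A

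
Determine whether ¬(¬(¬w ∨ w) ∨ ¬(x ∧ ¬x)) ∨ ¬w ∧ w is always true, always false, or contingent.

¬(¬(¬w ∨ w) ∨ ¬(x ∧ ¬x)) ∨ ¬w ∧ w
= (¬w ∨ w) ∧ x ∧ ¬x ∨ ¬w ∧ w   — De Morgan
= x ∧ ¬x ∨ ¬w ∧ w   — complement / identity
= x ∧ ¬x   — complement / identity
= False   — complement

always false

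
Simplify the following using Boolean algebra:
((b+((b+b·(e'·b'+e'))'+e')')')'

((b+((b+b·(e'·b'+e'))'+e')')')'
= ((b+(b+b·(e'·b'+e'))·e)')'   (De Morgan)
= ((b+(b+b·e')·e)')'   (absorption)
= ((b+b·e)')'   (absorption)
= (b')'   (absorption)
= b   (double negation)

b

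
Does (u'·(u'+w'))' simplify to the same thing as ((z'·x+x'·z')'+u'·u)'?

No

E1: (u'·(u'+w'))'
    = (u')'   (absorption)
    = u   (double negation)
E2: ((z'·x+x'·z')'+u'·u)'
    = ((z')'+u'·u)'   (distribution)
    = ((z')')'   (complement / identity)
    = z'   (double negation)
These differ: at u=1, w=1, x=0, z=1, E1 = 1 but E2 = 0.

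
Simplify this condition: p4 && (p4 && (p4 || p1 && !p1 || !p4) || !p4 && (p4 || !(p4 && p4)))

p4 && (p4 && (p4 || p1 && !p1 || !p4) || !p4 && (p4 || !(p4 && p4)))
= p4 && (p4 && (p4 || p1 && !p1 || !p4) || !p4 && (p4 || !p4))
= p4 && (p4 && (p4 || !p4) || !p4 && (p4 || !p4))
= p4 && (p4 || !p4)
= p4

p4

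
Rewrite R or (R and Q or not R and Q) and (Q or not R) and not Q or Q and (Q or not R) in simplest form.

R or Q

R or (R and Q or not R and Q) and (Q or not R) and not Q or Q and (Q or not R)
= R or Q and (Q or not R) and not Q or Q and (Q or not R)   — distribution
= R or Q and (Q or not R)   — absorption
= R or Q   — absorption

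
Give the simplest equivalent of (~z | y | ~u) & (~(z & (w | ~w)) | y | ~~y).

~z | y

(~z | y | ~u) & (~(z & (w | ~w)) | y | ~~y)
= (~z | y | ~u) & (~(z & (w | ~w)) | y | y)   [double negation]
= (~z | y | ~u) & (~(z & (w | ~w)) | y)   [idempotence]
= (~z | y | ~u) & (~z | y)   [complement / identity]
= ~z | y   [absorption]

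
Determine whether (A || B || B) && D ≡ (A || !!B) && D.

E1: (A || B || B) && D
    = (A || B) && D   (idempotence)
E2: (A || !!B) && D
    = (A || B) && D   (double negation)
Both reduce to (A || B) && D, so they are equivalent.

Yes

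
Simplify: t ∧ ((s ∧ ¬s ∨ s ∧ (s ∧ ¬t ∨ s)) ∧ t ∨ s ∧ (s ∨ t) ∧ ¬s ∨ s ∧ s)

t ∧ s

t ∧ ((s ∧ ¬s ∨ s ∧ (s ∧ ¬t ∨ s)) ∧ t ∨ s ∧ (s ∨ t) ∧ ¬s ∨ s ∧ s)
= t ∧ ((s ∧ ¬s ∨ s ∧ s) ∧ t ∨ s ∧ (s ∨ t) ∧ ¬s ∨ s ∧ s)   [absorption]
= t ∧ ((s ∧ ¬s ∨ s ∧ s) ∧ t ∨ s ∧ ¬s ∨ s ∧ s)   [absorption]
= t ∧ (s ∧ ¬s ∨ s ∧ s)   [absorption]
= t ∧ s   [distribution]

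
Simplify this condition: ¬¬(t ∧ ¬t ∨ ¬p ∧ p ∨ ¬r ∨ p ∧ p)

¬r ∨ p

¬¬(t ∧ ¬t ∨ ¬p ∧ p ∨ ¬r ∨ p ∧ p)
= ¬¬(t ∧ ¬t ∨ ¬r ∨ p ∧ p)
= ¬¬(t ∧ ¬t ∨ ¬r ∨ p)
= t ∧ ¬t ∨ ¬r ∨ p
= ¬r ∨ p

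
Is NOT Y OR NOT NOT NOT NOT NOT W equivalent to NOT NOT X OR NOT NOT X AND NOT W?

No

E1: NOT Y OR NOT NOT NOT NOT NOT W
    = NOT Y OR NOT NOT NOT W   [double negation]
    = NOT Y OR NOT W   [double negation]
E2: NOT NOT X OR NOT NOT X AND NOT W
    = NOT NOT X   [absorption]
    = X   [double negation]
These differ: at W=0, X=0, Y=1, E1 = 1 but E2 = 0.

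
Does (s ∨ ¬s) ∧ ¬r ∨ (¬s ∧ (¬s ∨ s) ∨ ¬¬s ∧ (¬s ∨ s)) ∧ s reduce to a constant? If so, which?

(s ∨ ¬s) ∧ ¬r ∨ (¬s ∧ (¬s ∨ s) ∨ ¬¬s ∧ (¬s ∨ s)) ∧ s
= (s ∨ ¬s) ∧ ¬r ∨ (¬s ∧ (¬s ∨ s) ∨ s ∧ (¬s ∨ s)) ∧ s   [double negation]
= ¬r ∨ (¬s ∧ (¬s ∨ s) ∨ s ∧ (¬s ∨ s)) ∧ s   [complement / identity]
= ¬r ∨ (¬s ∨ s) ∧ s   [distribution]
= ¬r ∨ s   [complement / identity]
This depends on r, s, so it is not a constant.

no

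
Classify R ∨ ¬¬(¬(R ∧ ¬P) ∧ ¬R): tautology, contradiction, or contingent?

R ∨ ¬¬(¬(R ∧ ¬P) ∧ ¬R)
= R ∨ ¬(R ∧ ¬P ∨ R)   — De Morgan
= R ∨ ¬R   — absorption
= True   — complement

tautology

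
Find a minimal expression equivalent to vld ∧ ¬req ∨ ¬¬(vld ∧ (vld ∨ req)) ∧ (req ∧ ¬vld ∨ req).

vld

vld ∧ ¬req ∨ ¬¬(vld ∧ (vld ∨ req)) ∧ (req ∧ ¬vld ∨ req)
= vld ∧ ¬req ∨ ¬¬(vld ∧ (vld ∨ req)) ∧ req
= vld ∧ ¬req ∨ ¬¬vld ∧ req
= vld ∧ ¬req ∨ vld ∧ req
= vld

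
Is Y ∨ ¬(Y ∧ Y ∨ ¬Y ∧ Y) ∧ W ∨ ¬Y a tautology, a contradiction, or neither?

tautology

Y ∨ ¬(Y ∧ Y ∨ ¬Y ∧ Y) ∧ W ∨ ¬Y
= Y ∨ ¬Y ∧ W ∨ ¬Y   — distribution
= Y ∨ ¬Y   — absorption
= True   — complement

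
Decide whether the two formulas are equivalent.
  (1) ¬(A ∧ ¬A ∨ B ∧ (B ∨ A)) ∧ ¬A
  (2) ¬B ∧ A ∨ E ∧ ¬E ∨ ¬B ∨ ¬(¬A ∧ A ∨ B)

No

E1: ¬(A ∧ ¬A ∨ B ∧ (B ∨ A)) ∧ ¬A
    = ¬(B ∧ (B ∨ A)) ∧ ¬A   — complement / identity
    = ¬B ∧ ¬A   — absorption
E2: ¬B ∧ A ∨ E ∧ ¬E ∨ ¬B ∨ ¬(¬A ∧ A ∨ B)
    = ¬B ∧ A ∨ ¬B ∨ ¬(¬A ∧ A ∨ B)   — complement / identity
    = ¬B ∧ A ∨ ¬B ∨ ¬B   — complement / identity
    = ¬B ∨ ¬B   — absorption
    = ¬B   — idempotence
These differ: at A=1, B=0, E=0, E1 = 0 but E2 = 1.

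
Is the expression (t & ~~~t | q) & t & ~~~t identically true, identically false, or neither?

(t & ~~~t | q) & t & ~~~t
= t & ~~~t   [absorption]
= t & ~t   [double negation]
= 0   [complement]

identically false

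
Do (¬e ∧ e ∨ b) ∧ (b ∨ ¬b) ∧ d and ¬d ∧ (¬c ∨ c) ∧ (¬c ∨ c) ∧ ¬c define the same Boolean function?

No

E1: (¬e ∧ e ∨ b) ∧ (b ∨ ¬b) ∧ d
    = (¬e ∧ e ∨ b) ∧ d   [complement / identity]
    = b ∧ d   [complement / identity]
E2: ¬d ∧ (¬c ∨ c) ∧ (¬c ∨ c) ∧ ¬c
    = ¬d ∧ (¬c ∨ c) ∧ ¬c   [complement / identity]
    = ¬d ∧ ¬c   [complement / identity]
These differ: at b=1, c=0, d=0, e=0, E1 = 0 but E2 = 1.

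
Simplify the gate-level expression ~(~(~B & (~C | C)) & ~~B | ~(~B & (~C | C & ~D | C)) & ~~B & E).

~(~(~B & (~C | C)) & ~~B | ~(~B & (~C | C & ~D | C)) & ~~B & E)
= ~(~(~B & (~C | C)) & ~~B | ~(~B & (~C | C)) & ~~B & E)   [absorption]
= ~(~(~B & (~C | C)) & ~~B)   [absorption]
= ~(~~B & ~~B)   [complement / identity]
= ~B | ~B   [De Morgan]
= ~B   [idempotence]

~B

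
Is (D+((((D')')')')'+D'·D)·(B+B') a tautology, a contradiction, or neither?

tautology

(D+((((D')')')')'+D'·D)·(B+B')
= (D+((D')')'+D'·D)·(B+B')   — double negation
= (D+((D')')')·(B+B')   — complement / identity
= D+((D')')'   — complement / identity
= D+D'   — double negation
= 1   — complement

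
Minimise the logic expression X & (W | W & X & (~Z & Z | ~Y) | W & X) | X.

X & (W | W & X & (~Z & Z | ~Y) | W & X) | X
= X & (W | W & X & ~Y | W & X) | X   [complement / identity]
= X & (W | W & X) | X   [absorption]
= X & W | X   [absorption]
= X   [absorption]

X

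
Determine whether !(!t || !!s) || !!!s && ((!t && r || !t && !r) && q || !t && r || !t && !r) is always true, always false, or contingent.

contingent

!(!t || !!s) || !!!s && ((!t && r || !t && !r) && q || !t && r || !t && !r)
= t && !s || !!!s && ((!t && r || !t && !r) && q || !t && r || !t && !r)
= t && !s || !s && ((!t && r || !t && !r) && q || !t && r || !t && !r)
= t && !s || !s && (!t && r || !t && !r)
= t && !s || !s && !t
= !s
This depends on s, so it is not a constant.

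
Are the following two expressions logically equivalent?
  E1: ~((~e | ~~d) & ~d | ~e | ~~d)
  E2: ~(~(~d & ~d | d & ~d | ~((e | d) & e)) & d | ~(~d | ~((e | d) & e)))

E1: ~((~e | ~~d) & ~d | ~e | ~~d)
    = ~(~e | ~~d)   [absorption]
    = e & ~d   [De Morgan]
E2: ~(~(~d & ~d | d & ~d | ~((e | d) & e)) & d | ~(~d | ~((e | d) & e)))
    = ~(~(~d | ~((e | d) & e)) & d | ~(~d | ~((e | d) & e)))   [distribution]
    = ~~(~d | ~((e | d) & e))   [absorption]
    = ~d | ~((e | d) & e)   [double negation]
    = ~d | ~e   [absorption]
These differ: at d=0, e=0, E1 = 0 but E2 = 1.

No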